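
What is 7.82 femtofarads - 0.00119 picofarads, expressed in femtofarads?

In femtofarads:
  7.82 femtofarads → 7.82
  0.00119 picofarads = 0.00119e3 femtofarads = 1.19
Difference: 7.82 - 1.19 = 6.63

6.63 femtofarads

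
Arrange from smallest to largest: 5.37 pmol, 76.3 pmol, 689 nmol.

5.37 pmol < 76.3 pmol < 689 nmol

5.37 pmol = 0.00000000000537 mol
76.3 pmol = 0.0000000000763 mol
689 nmol = 0.000000689 mol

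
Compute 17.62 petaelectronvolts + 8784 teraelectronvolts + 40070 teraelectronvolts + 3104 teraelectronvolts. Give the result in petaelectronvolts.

In petaelectronvolts:
  17.62 petaelectronvolts → 17.62
  8784 teraelectronvolts = 8784e-3 petaelectronvolts = 8.784
  40070 teraelectronvolts = 40070e-3 petaelectronvolts = 40.07
  3104 teraelectronvolts = 3104e-3 petaelectronvolts = 3.104
Sum: 17.62 + 8.784 + 40.07 + 3.104 = 69.578

69.578 petaelectronvolts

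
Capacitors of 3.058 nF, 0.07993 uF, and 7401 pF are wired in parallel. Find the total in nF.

90.389 nF

In nF:
  3.058 nF → 3.058
  0.07993 uF = 0.07993 × 10^3 nF = 79.93
  7401 pF = 7401 × 10^-3 nF = 7.401
Sum: 3.058 + 79.93 + 7.401 = 90.389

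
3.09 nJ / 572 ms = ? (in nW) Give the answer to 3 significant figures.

(3.09e-9) / (572e-3) = 0.0054021e-6 W

5.40 nW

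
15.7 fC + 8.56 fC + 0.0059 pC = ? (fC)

In fC:
  15.7 fC → 15.7
  8.56 fC → 8.56
  0.0059 pC = 0.0059e3 fC = 5.9
Sum: 15.7 + 8.56 + 5.9 = 30.16

30.16 fC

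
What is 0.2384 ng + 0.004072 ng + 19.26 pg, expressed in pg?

261.732 pg

In pg:
  0.2384 ng = 0.2384e3 pg = 238.4
  0.004072 ng = 0.004072e3 pg = 4.072
  19.26 pg → 19.26
Sum: 238.4 + 4.072 + 19.26 = 261.732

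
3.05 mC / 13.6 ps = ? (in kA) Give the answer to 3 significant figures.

224000 kA

(3.05 × 10⁻³) / (13.6 × 10⁻¹²) = 0.22426 × 10⁹ A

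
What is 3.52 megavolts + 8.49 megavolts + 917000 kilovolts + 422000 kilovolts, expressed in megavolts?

1351.01 megavolts

In megavolts:
  3.52 megavolts → 3.52
  8.49 megavolts → 8.49
  917000 kilovolts = 917000 × 10^-3 megavolts = 917
  422000 kilovolts = 422000 × 10^-3 megavolts = 422
Sum: 3.52 + 8.49 + 917 + 422 = 1351.01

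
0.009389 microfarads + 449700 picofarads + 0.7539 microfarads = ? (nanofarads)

In nanofarads:
  0.009389 microfarads = 0.009389 × 10^3 nanofarads = 9.389
  449700 picofarads = 449700 × 10^-3 nanofarads = 449.7
  0.7539 microfarads = 0.7539 × 10^3 nanofarads = 753.9
Sum: 9.389 + 449.7 + 753.9 = 1212.989

1212.989 nanofarads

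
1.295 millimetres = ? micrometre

1295 micrometres

milli = 10^-3, micro = 10^-6; factor is 10^3.
1.295 × 10^3 = 1295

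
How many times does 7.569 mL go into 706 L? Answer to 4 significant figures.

(706) / (7.569 × 10^-3) = 93.275 × 10^3

93280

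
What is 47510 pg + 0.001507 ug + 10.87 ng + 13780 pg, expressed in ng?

In ng:
  47510 pg = 47510e-3 ng = 47.51
  0.001507 ug = 0.001507e3 ng = 1.507
  10.87 ng → 10.87
  13780 pg = 13780e-3 ng = 13.78
Sum: 47.51 + 1.507 + 10.87 + 13.78 = 73.667

73.667 ng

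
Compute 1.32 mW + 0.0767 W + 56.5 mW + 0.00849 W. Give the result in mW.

In mW:
  1.32 mW → 1.32
  0.0767 W = 0.0767e3 mW = 76.7
  56.5 mW → 56.5
  0.00849 W = 0.00849e3 mW = 8.49
Sum: 1.32 + 76.7 + 56.5 + 8.49 = 143.01

143.01 mW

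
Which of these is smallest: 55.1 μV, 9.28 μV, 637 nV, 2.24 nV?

2.24 nV

55.1 μV = 0.0000551 V
9.28 μV = 0.00000928 V
637 nV = 0.000000637 V
2.24 nV = 0.00000000224 V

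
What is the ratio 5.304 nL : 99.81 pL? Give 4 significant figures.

(5.304 × 10^-9) / (99.81 × 10^-12) = 0.053141 × 10^3

53.14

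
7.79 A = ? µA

(no prefix) = 1e0, micro = 1e-6; factor is 1e6.
7.79 × 1e6 = 7790000

7790000 µA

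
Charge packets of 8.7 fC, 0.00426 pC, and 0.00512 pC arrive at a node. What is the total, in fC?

18.08 fC

In fC:
  8.7 fC → 8.7
  0.00426 pC = 0.00426e3 fC = 4.26
  0.00512 pC = 0.00512e3 fC = 5.12
Sum: 8.7 + 4.26 + 5.12 = 18.08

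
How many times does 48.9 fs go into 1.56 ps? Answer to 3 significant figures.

(1.56 × 10⁻¹²) / (48.9 × 10⁻¹⁵) = 0.0319 × 10³

31.9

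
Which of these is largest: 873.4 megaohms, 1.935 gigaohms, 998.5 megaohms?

1.935 gigaohms

873.4 megaohms = 873400000 ohms
1.935 gigaohms = 1935000000 ohms
998.5 megaohms = 998500000 ohms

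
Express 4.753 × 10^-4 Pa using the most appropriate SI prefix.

475.3 uPa

= 475.3 × 10^-6 Pa; 10^-6 is micro.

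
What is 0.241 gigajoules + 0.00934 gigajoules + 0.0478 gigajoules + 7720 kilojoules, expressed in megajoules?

In megajoules:
  0.241 gigajoules = 0.241 × 10^3 megajoules = 241
  0.00934 gigajoules = 0.00934 × 10^3 megajoules = 9.34
  0.0478 gigajoules = 0.0478 × 10^3 megajoules = 47.8
  7720 kilojoules = 7720 × 10^-3 megajoules = 7.72
Sum: 241 + 9.34 + 47.8 + 7.72 = 305.86

305.86 megajoules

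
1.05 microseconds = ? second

0.00000105 seconds

micro = 10⁻⁶, (no prefix) = 10⁰; factor is 10⁻⁶.
1.05 × 10⁻⁶ = 0.00000105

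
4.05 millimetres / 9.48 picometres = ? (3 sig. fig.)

(4.05 × 10⁻³) / (9.48 × 10⁻¹²) = 0.4272 × 10⁹

427000000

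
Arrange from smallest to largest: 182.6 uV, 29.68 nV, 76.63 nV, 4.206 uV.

29.68 nV < 76.63 nV < 4.206 uV < 182.6 uV

182.6 uV = 0.0001826 V
29.68 nV = 0.00000002968 V
76.63 nV = 0.00000007663 V
4.206 uV = 0.000004206 V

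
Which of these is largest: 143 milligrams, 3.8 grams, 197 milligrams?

143 milligrams = 0.143 grams
3.8 grams = 3.8 grams
197 milligrams = 0.197 grams

3.8 grams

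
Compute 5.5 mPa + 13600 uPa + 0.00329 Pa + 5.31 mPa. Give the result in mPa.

27.7 mPa

In mPa:
  5.5 mPa → 5.5
  13600 uPa = 13600 × 10^-3 mPa = 13.6
  0.00329 Pa = 0.00329 × 10^3 mPa = 3.29
  5.31 mPa → 5.31
Sum: 5.5 + 13.6 + 3.29 + 5.31 = 27.7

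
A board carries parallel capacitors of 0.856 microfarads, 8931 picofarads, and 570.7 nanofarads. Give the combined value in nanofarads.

1435.631 nanofarads

In nanofarads:
  0.856 microfarads = 0.856e3 nanofarads = 856
  8931 picofarads = 8931e-3 nanofarads = 8.931
  570.7 nanofarads → 570.7
Sum: 856 + 8.931 + 570.7 = 1435.631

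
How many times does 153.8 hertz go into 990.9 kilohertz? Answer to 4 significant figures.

6443

(990.9 × 10³) / (153.8) = 6.4428 × 10³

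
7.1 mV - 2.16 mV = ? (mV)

In mV:
  7.1 mV → 7.1
  2.16 mV → 2.16
Difference: 7.1 - 2.16 = 4.94

4.94 mV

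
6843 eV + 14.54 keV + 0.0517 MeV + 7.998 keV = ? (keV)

In keV:
  6843 eV = 6843 × 10⁻³ keV = 6.843
  14.54 keV → 14.54
  0.0517 MeV = 0.0517 × 10³ keV = 51.7
  7.998 keV → 7.998
Sum: 6.843 + 14.54 + 51.7 + 7.998 = 81.081

81.081 keV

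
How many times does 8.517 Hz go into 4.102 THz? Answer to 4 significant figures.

(4.102 × 10¹²) / (8.517) = 0.48162 × 10¹²

481600000000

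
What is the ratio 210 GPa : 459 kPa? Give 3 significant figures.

(210 × 10⁹) / (459 × 10³) = 0.4575 × 10⁶

458000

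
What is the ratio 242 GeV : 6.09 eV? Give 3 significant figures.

39700000000

(242 × 10^9) / (6.09) = 39.74 × 10^9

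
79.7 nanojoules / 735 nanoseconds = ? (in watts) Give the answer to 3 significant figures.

0.108 watts

(79.7 × 10^-9) / (735 × 10^-9) = 0.10844 W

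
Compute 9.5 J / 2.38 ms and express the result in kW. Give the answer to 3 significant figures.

3.99 kW

(9.5) / (2.38 × 10⁻³) = 3.9916 × 10³ W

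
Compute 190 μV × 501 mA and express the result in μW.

190 × 10^-6 × 501 × 10^-3 = 95190 × 10^-9 W

95.19 μW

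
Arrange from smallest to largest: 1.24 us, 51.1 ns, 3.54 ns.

3.54 ns < 51.1 ns < 1.24 us

1.24 us = 0.00000124 s
51.1 ns = 0.0000000511 s
3.54 ns = 0.00000000354 s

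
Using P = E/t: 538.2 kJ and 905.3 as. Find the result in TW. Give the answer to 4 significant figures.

594500000 TW

(538.2 × 10^3) / (905.3 × 10^-18) = 0.594499 × 10^21 W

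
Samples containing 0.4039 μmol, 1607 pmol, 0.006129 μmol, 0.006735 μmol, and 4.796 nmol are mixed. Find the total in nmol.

423.167 nmol

In nmol:
  0.4039 μmol = 0.4039 × 10³ nmol = 403.9
  1607 pmol = 1607 × 10⁻³ nmol = 1.607
  0.006129 μmol = 0.006129 × 10³ nmol = 6.129
  0.006735 μmol = 0.006735 × 10³ nmol = 6.735
  4.796 nmol → 4.796
Sum: 403.9 + 1.607 + 6.129 + 6.735 + 4.796 = 423.167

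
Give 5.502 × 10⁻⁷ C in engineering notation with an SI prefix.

550.2 nC

= 550.2 × 10⁻⁹ C; 10⁻⁹ is nano.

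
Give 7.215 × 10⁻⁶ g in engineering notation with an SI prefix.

7.215 µg

= 7.215 × 10⁻⁶ g; 10⁻⁶ is micro.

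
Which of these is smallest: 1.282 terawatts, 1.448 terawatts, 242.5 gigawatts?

242.5 gigawatts

1.282 terawatts = 1282000000000 watts
1.448 terawatts = 1448000000000 watts
242.5 gigawatts = 242500000000 watts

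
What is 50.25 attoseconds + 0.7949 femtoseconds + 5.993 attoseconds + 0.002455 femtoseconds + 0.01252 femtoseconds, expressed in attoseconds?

In attoseconds:
  50.25 attoseconds → 50.25
  0.7949 femtoseconds = 0.7949e3 attoseconds = 794.9
  5.993 attoseconds → 5.993
  0.002455 femtoseconds = 0.002455e3 attoseconds = 2.455
  0.01252 femtoseconds = 0.01252e3 attoseconds = 12.52
Sum: 50.25 + 794.9 + 5.993 + 2.455 + 12.52 = 866.118

866.118 attoseconds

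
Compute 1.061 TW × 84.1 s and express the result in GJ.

1.061 × 10^12 × 84.1 = 89.2301 × 10^12 J

89230.1 GJ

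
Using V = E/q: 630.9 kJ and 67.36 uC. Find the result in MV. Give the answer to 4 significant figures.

(630.9e3) / (67.36e-6) = 9.36609e9 V

9366 MV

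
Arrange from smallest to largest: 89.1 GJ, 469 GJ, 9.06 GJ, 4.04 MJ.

4.04 MJ < 9.06 GJ < 89.1 GJ < 469 GJ

89.1 GJ = 89100000000 J
469 GJ = 469000000000 J
9.06 GJ = 9060000000 J
4.04 MJ = 4040000 J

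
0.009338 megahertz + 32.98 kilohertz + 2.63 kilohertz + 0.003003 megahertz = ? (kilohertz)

47.951 kilohertz

In kilohertz:
  0.009338 megahertz = 0.009338 × 10^3 kilohertz = 9.338
  32.98 kilohertz → 32.98
  2.63 kilohertz → 2.63
  0.003003 megahertz = 0.003003 × 10^3 kilohertz = 3.003
Sum: 9.338 + 32.98 + 2.63 + 3.003 = 47.951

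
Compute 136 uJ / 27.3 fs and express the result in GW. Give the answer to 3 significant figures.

(136e-6) / (27.3e-15) = 4.9817e9 W

4.98 GW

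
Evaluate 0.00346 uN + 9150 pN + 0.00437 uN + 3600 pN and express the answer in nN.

In nN:
  0.00346 uN = 0.00346e3 nN = 3.46
  9150 pN = 9150e-3 nN = 9.15
  0.00437 uN = 0.00437e3 nN = 4.37
  3600 pN = 3600e-3 nN = 3.6
Sum: 3.46 + 9.15 + 4.37 + 3.6 = 20.58

20.58 nN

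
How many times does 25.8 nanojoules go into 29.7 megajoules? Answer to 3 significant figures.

(29.7 × 10⁶) / (25.8 × 10⁻⁹) = 1.151 × 10¹⁵

1150000000000000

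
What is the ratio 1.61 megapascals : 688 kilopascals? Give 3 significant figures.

2.34

(1.61 × 10^6) / (688 × 10^3) = 0.00234 × 10^3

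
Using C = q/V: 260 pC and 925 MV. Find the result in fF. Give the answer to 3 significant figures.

(260 × 10⁻¹²) / (925 × 10⁶) = 0.28108 × 10⁻¹⁸ F

0.000281 fF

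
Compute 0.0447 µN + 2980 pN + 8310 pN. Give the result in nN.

55.99 nN

In nN:
  0.0447 µN = 0.0447 × 10³ nN = 44.7
  2980 pN = 2980 × 10⁻³ nN = 2.98
  8310 pN = 8310 × 10⁻³ nN = 8.31
Sum: 44.7 + 2.98 + 8.31 = 55.99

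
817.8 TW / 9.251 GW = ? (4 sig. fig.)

(817.8 × 10^12) / (9.251 × 10^9) = 88.401 × 10^3

88400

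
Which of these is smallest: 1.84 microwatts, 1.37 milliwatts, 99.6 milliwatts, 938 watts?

1.84 microwatts = 0.00000184 watts
1.37 milliwatts = 0.00137 watts
99.6 milliwatts = 0.0996 watts
938 watts = 938 watts

1.84 microwatts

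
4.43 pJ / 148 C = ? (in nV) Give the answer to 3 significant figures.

0.0000299 nV

(4.43 × 10⁻¹²) / (148) = 0.029932 × 10⁻¹² V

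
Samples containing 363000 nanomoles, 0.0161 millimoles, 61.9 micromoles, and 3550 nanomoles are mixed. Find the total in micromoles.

In micromoles:
  363000 nanomoles = 363000 × 10⁻³ micromoles = 363
  0.0161 millimoles = 0.0161 × 10³ micromoles = 16.1
  61.9 micromoles → 61.9
  3550 nanomoles = 3550 × 10⁻³ micromoles = 3.55
Sum: 363 + 16.1 + 61.9 + 3.55 = 444.55

444.55 micromoles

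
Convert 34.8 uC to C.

0.0000348 C

micro = 1e-6, (no prefix) = 1e0; factor is 1e-6.
34.8 × 1e-6 = 0.0000348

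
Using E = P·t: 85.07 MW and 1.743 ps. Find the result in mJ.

85.07e6 × 1.743e-12 = 148.27701e-6 J

0.14827701 mJ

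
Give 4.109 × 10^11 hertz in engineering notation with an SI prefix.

410.9 gigahertz

= 410.9 × 10^9 hertz; 10^9 is giga.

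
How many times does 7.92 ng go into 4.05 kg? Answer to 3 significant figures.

(4.05 × 10^3) / (7.92 × 10^-9) = 0.5114 × 10^12

511000000000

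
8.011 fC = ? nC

femto = 10⁻¹⁵, nano = 10⁻⁹; factor is 10⁻⁶.
8.011 × 10⁻⁶ = 0.000008011

0.000008011 nC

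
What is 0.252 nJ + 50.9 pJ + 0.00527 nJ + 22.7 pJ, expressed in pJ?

330.87 pJ

In pJ:
  0.252 nJ = 0.252e3 pJ = 252
  50.9 pJ → 50.9
  0.00527 nJ = 0.00527e3 pJ = 5.27
  22.7 pJ → 22.7
Sum: 252 + 50.9 + 5.27 + 22.7 = 330.87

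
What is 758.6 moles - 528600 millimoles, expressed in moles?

In moles:
  758.6 moles → 758.6
  528600 millimoles = 528600 × 10^-3 moles = 528.6
Difference: 758.6 - 528.6 = 230

230 moles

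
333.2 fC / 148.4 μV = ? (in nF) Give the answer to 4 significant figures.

(333.2e-15) / (148.4e-6) = 2.24528e-9 F

2.245 nF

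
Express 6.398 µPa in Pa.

0.000006398 Pa

micro = 1e-6, (no prefix) = 1e0; factor is 1e-6.
6.398 × 1e-6 = 0.000006398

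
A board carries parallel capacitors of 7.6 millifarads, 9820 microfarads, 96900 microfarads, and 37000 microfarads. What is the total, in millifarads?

151.32 millifarads

In millifarads:
  7.6 millifarads → 7.6
  9820 microfarads = 9820e-3 millifarads = 9.82
  96900 microfarads = 96900e-3 millifarads = 96.9
  37000 microfarads = 37000e-3 millifarads = 37
Sum: 7.6 + 9.82 + 96.9 + 37 = 151.32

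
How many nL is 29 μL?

micro = 1e-6, nano = 1e-9; factor is 1e3.
29 × 1e3 = 29000

29000 nL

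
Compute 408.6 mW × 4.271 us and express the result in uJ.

1.7451306 uJ

408.6e-3 × 4.271e-6 = 1745.1306e-9 J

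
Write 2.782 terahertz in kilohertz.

2782000000 kilohertz

tera = 10¹², kilo = 10³; factor is 10⁹.
2.782 × 10⁹ = 2782000000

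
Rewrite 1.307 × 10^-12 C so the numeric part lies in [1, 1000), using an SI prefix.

1.307 pC

= 1.307 × 10^-12 C; 10^-12 is pico.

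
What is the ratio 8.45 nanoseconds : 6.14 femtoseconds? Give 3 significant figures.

1380000

(8.45e-9) / (6.14e-15) = 1.376e6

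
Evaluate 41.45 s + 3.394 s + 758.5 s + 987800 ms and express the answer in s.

1791.144 s

In s:
  41.45 s → 41.45
  3.394 s → 3.394
  758.5 s → 758.5
  987800 ms = 987800 × 10^-3 s = 987.8
Sum: 41.45 + 3.394 + 758.5 + 987.8 = 1791.144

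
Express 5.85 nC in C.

nano = 10⁻⁹, (no prefix) = 10⁰; factor is 10⁻⁹.
5.85 × 10⁻⁹ = 0.00000000585

0.00000000585 C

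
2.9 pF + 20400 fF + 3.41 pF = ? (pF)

26.71 pF

In pF:
  2.9 pF → 2.9
  20400 fF = 20400 × 10^-3 pF = 20.4
  3.41 pF → 3.41
Sum: 2.9 + 20.4 + 3.41 = 26.71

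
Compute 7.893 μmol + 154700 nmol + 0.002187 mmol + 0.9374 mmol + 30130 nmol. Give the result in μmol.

In μmol:
  7.893 μmol → 7.893
  154700 nmol = 154700 × 10⁻³ μmol = 154.7
  0.002187 mmol = 0.002187 × 10³ μmol = 2.187
  0.9374 mmol = 0.9374 × 10³ μmol = 937.4
  30130 nmol = 30130 × 10⁻³ μmol = 30.13
Sum: 7.893 + 154.7 + 2.187 + 937.4 + 30.13 = 1132.31

1132.31 μmol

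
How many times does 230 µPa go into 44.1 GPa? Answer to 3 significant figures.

192000000000000

(44.1 × 10^9) / (230 × 10^-6) = 0.1917 × 10^15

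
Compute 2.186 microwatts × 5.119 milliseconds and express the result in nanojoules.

11.190134 nanojoules

2.186 × 10⁻⁶ × 5.119 × 10⁻³ = 11.190134 × 10⁻⁹ J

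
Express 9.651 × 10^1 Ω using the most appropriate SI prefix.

96.51 Ω

= 96.51 Ω; mantissa already in [1, 1000).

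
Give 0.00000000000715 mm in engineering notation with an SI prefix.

7.15 fm

= 7.15e-15 m; 1e-15 is femto.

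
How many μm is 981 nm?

0.981 μm

nano = 10^-9, micro = 10^-6; factor is 10^-3.
981 × 10^-3 = 0.981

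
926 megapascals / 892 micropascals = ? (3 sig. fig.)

1040000000000

(926 × 10^6) / (892 × 10^-6) = 1.038 × 10^12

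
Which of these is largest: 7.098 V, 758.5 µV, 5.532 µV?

7.098 V

7.098 V = 7.098 V
758.5 µV = 0.0007585 V
5.532 µV = 0.000005532 V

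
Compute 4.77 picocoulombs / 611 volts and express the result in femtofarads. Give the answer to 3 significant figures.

(4.77 × 10^-12) / (611) = 0.0078069 × 10^-12 F

7.81 femtofarads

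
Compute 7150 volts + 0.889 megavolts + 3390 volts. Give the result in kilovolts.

In kilovolts:
  7150 volts = 7150 × 10^-3 kilovolts = 7.15
  0.889 megavolts = 0.889 × 10^3 kilovolts = 889
  3390 volts = 3390 × 10^-3 kilovolts = 3.39
Sum: 7.15 + 889 + 3.39 = 899.54

899.54 kilovolts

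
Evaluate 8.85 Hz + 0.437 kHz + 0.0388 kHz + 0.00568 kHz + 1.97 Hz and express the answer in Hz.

492.3 Hz

In Hz:
  8.85 Hz → 8.85
  0.437 kHz = 0.437 × 10^3 Hz = 437
  0.0388 kHz = 0.0388 × 10^3 Hz = 38.8
  0.00568 kHz = 0.00568 × 10^3 Hz = 5.68
  1.97 Hz → 1.97
Sum: 8.85 + 437 + 38.8 + 5.68 + 1.97 = 492.3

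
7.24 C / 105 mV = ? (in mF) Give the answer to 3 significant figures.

(7.24) / (105 × 10⁻³) = 0.068952 × 10³ F

69000 mF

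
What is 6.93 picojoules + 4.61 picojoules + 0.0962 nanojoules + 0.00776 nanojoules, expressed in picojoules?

In picojoules:
  6.93 picojoules → 6.93
  4.61 picojoules → 4.61
  0.0962 nanojoules = 0.0962e3 picojoules = 96.2
  0.00776 nanojoules = 0.00776e3 picojoules = 7.76
Sum: 6.93 + 4.61 + 96.2 + 7.76 = 115.5

115.5 picojoules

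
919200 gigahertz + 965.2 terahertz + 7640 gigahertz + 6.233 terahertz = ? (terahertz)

1898.273 terahertz

In terahertz:
  919200 gigahertz = 919200 × 10^-3 terahertz = 919.2
  965.2 terahertz → 965.2
  7640 gigahertz = 7640 × 10^-3 terahertz = 7.64
  6.233 terahertz → 6.233
Sum: 919.2 + 965.2 + 7.64 + 6.233 = 1898.273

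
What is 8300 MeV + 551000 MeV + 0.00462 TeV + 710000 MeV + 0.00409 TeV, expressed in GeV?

1278.01 GeV

In GeV:
  8300 MeV = 8300 × 10⁻³ GeV = 8.3
  551000 MeV = 551000 × 10⁻³ GeV = 551
  0.00462 TeV = 0.00462 × 10³ GeV = 4.62
  710000 MeV = 710000 × 10⁻³ GeV = 710
  0.00409 TeV = 0.00409 × 10³ GeV = 4.09
Sum: 8.3 + 551 + 4.62 + 710 + 4.09 = 1278.01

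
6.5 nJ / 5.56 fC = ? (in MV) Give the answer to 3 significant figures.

1.17 MV

(6.5e-9) / (5.56e-15) = 1.1691e6 V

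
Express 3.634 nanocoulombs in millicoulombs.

0.000003634 millicoulombs

nano = 10^-9, milli = 10^-3; factor is 10^-6.
3.634 × 10^-6 = 0.000003634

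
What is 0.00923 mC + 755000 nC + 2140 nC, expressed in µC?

766.37 µC

In µC:
  0.00923 mC = 0.00923e3 µC = 9.23
  755000 nC = 755000e-3 µC = 755
  2140 nC = 2140e-3 µC = 2.14
Sum: 9.23 + 755 + 2.14 = 766.37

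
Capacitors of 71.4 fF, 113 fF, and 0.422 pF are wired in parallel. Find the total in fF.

In fF:
  71.4 fF → 71.4
  113 fF → 113
  0.422 pF = 0.422 × 10^3 fF = 422
Sum: 71.4 + 113 + 422 = 606.4

606.4 fF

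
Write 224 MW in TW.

0.000224 TW

mega = 10⁶, tera = 10¹²; factor is 10⁻⁶.
224 × 10⁻⁶ = 0.000224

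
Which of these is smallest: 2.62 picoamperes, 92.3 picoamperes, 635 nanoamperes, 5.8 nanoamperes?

2.62 picoamperes

2.62 picoamperes = 0.00000000000262 amperes
92.3 picoamperes = 0.0000000000923 amperes
635 nanoamperes = 0.000000635 amperes
5.8 nanoamperes = 0.0000000058 amperes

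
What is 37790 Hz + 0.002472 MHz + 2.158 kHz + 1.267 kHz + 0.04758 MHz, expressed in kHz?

In kHz:
  37790 Hz = 37790 × 10⁻³ kHz = 37.79
  0.002472 MHz = 0.002472 × 10³ kHz = 2.472
  2.158 kHz → 2.158
  1.267 kHz → 1.267
  0.04758 MHz = 0.04758 × 10³ kHz = 47.58
Sum: 37.79 + 2.472 + 2.158 + 1.267 + 47.58 = 91.267

91.267 kHz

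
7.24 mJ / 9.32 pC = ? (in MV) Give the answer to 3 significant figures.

(7.24e-3) / (9.32e-12) = 0.77682e9 V

777 MV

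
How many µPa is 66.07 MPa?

66070000000000 µPa

mega = 10⁶, micro = 10⁻⁶; factor is 10¹².
66.07 × 10¹² = 66070000000000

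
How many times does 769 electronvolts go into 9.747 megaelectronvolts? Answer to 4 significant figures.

12670

(9.747 × 10^6) / (769) = 0.012675 × 10^6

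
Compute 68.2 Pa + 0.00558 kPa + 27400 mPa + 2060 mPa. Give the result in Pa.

103.24 Pa

In Pa:
  68.2 Pa → 68.2
  0.00558 kPa = 0.00558 × 10^3 Pa = 5.58
  27400 mPa = 27400 × 10^-3 Pa = 27.4
  2060 mPa = 2060 × 10^-3 Pa = 2.06
Sum: 68.2 + 5.58 + 27.4 + 2.06 = 103.24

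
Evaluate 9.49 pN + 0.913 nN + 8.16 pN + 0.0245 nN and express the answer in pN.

955.15 pN

In pN:
  9.49 pN → 9.49
  0.913 nN = 0.913e3 pN = 913
  8.16 pN → 8.16
  0.0245 nN = 0.0245e3 pN = 24.5
Sum: 9.49 + 913 + 8.16 + 24.5 = 955.15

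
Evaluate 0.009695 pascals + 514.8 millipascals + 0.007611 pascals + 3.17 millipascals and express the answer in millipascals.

In millipascals:
  0.009695 pascals = 0.009695 × 10^3 millipascals = 9.695
  514.8 millipascals → 514.8
  0.007611 pascals = 0.007611 × 10^3 millipascals = 7.611
  3.17 millipascals → 3.17
Sum: 9.695 + 514.8 + 7.611 + 3.17 = 535.276

535.276 millipascals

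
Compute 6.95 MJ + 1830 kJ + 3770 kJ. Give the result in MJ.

In MJ:
  6.95 MJ → 6.95
  1830 kJ = 1830 × 10⁻³ MJ = 1.83
  3770 kJ = 3770 × 10⁻³ MJ = 3.77
Sum: 6.95 + 1.83 + 3.77 = 12.55

12.55 MJ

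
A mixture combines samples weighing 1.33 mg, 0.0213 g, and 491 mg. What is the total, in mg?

In mg:
  1.33 mg → 1.33
  0.0213 g = 0.0213 × 10³ mg = 21.3
  491 mg → 491
Sum: 1.33 + 21.3 + 491 = 513.63

513.63 mg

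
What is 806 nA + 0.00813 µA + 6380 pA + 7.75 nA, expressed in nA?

828.26 nA

In nA:
  806 nA → 806
  0.00813 µA = 0.00813 × 10³ nA = 8.13
  6380 pA = 6380 × 10⁻³ nA = 6.38
  7.75 nA → 7.75
Sum: 806 + 8.13 + 6.38 + 7.75 = 828.26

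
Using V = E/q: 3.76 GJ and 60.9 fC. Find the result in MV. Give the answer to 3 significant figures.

61700000000000000 MV

(3.76 × 10^9) / (60.9 × 10^-15) = 0.061741 × 10^24 V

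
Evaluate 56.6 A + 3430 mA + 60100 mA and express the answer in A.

In A:
  56.6 A → 56.6
  3430 mA = 3430e-3 A = 3.43
  60100 mA = 60100e-3 A = 60.1
Sum: 56.6 + 3.43 + 60.1 = 120.13

120.13 A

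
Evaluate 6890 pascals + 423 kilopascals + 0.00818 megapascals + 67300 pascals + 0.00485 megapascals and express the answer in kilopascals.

510.22 kilopascals

In kilopascals:
  6890 pascals = 6890 × 10^-3 kilopascals = 6.89
  423 kilopascals → 423
  0.00818 megapascals = 0.00818 × 10^3 kilopascals = 8.18
  67300 pascals = 67300 × 10^-3 kilopascals = 67.3
  0.00485 megapascals = 0.00485 × 10^3 kilopascals = 4.85
Sum: 6.89 + 423 + 8.18 + 67.3 + 4.85 = 510.22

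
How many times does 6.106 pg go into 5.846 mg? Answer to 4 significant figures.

(5.846 × 10⁻³) / (6.106 × 10⁻¹²) = 0.95742 × 10⁹

957400000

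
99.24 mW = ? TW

milli = 10⁻³, tera = 10¹²; factor is 10⁻¹⁵.
99.24 × 10⁻¹⁵ = 0.00000000000009924

0.00000000000009924 TW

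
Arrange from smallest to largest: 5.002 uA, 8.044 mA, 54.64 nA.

5.002 uA = 0.000005002 A
8.044 mA = 0.008044 A
54.64 nA = 0.00000005464 A

54.64 nA < 5.002 uA < 8.044 mA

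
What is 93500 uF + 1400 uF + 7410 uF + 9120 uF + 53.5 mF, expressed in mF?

In mF:
  93500 uF = 93500 × 10⁻³ mF = 93.5
  1400 uF = 1400 × 10⁻³ mF = 1.4
  7410 uF = 7410 × 10⁻³ mF = 7.41
  9120 uF = 9120 × 10⁻³ mF = 9.12
  53.5 mF → 53.5
Sum: 93.5 + 1.4 + 7.41 + 9.12 + 53.5 = 164.93

164.93 mF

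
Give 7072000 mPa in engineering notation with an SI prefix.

7.072 kPa

= 7.072 × 10³ Pa; 10³ is kilo.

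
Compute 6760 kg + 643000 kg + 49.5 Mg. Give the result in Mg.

In Mg:
  6760 kg = 6760e-3 Mg = 6.76
  643000 kg = 643000e-3 Mg = 643
  49.5 Mg → 49.5
Sum: 6.76 + 643 + 49.5 = 699.26

699.26 Mg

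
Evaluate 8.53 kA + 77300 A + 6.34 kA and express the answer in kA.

92.17 kA

In kA:
  8.53 kA → 8.53
  77300 A = 77300 × 10^-3 kA = 77.3
  6.34 kA → 6.34
Sum: 8.53 + 77.3 + 6.34 = 92.17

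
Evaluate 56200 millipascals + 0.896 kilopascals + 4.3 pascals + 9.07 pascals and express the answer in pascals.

In pascals:
  56200 millipascals = 56200 × 10⁻³ pascals = 56.2
  0.896 kilopascals = 0.896 × 10³ pascals = 896
  4.3 pascals → 4.3
  9.07 pascals → 9.07
Sum: 56.2 + 896 + 4.3 + 9.07 = 965.57

965.57 pascals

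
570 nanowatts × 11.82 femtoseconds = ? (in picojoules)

0.0000000067374 picojoules

570e-9 × 11.82e-15 = 6737.4e-24 J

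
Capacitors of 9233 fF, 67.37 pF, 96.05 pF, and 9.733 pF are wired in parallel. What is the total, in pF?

182.386 pF

In pF:
  9233 fF = 9233 × 10^-3 pF = 9.233
  67.37 pF → 67.37
  96.05 pF → 96.05
  9.733 pF → 9.733
Sum: 9.233 + 67.37 + 96.05 + 9.733 = 182.386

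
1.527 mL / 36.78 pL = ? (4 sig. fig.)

(1.527 × 10⁻³) / (36.78 × 10⁻¹²) = 0.041517 × 10⁹

41520000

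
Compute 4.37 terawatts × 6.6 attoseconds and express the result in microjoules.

4.37 × 10^12 × 6.6 × 10^-18 = 28.842 × 10^-6 J

28.842 microjoules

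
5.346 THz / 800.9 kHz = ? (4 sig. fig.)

6675000

(5.346 × 10¹²) / (800.9 × 10³) = 0.006675 × 10⁹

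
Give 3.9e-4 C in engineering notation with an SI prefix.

390 μC

= 390e-6 C; 1e-6 is micro.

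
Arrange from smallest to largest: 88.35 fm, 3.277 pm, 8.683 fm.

8.683 fm < 88.35 fm < 3.277 pm

88.35 fm = 0.00000000000008835 m
3.277 pm = 0.000000000003277 m
8.683 fm = 0.000000000000008683 m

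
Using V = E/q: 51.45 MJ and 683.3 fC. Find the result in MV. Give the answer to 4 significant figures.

(51.45e6) / (683.3e-15) = 0.0752964e21 V

75300000000000 MV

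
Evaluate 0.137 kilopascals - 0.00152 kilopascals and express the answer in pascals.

135.48 pascals

In pascals:
  0.137 kilopascals = 0.137 × 10^3 pascals = 137
  0.00152 kilopascals = 0.00152 × 10^3 pascals = 1.52
Difference: 137 - 1.52 = 135.48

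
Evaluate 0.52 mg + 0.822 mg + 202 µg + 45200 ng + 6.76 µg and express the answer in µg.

In µg:
  0.52 mg = 0.52e3 µg = 520
  0.822 mg = 0.822e3 µg = 822
  202 µg → 202
  45200 ng = 45200e-3 µg = 45.2
  6.76 µg → 6.76
Sum: 520 + 822 + 202 + 45.2 + 6.76 = 1595.96

1595.96 µg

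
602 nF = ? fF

602000000 fF

nano = 10⁻⁹, femto = 10⁻¹⁵; factor is 10⁶.
602 × 10⁶ = 602000000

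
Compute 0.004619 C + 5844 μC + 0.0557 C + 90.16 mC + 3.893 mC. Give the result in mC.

160.216 mC

In mC:
  0.004619 C = 0.004619 × 10^3 mC = 4.619
  5844 μC = 5844 × 10^-3 mC = 5.844
  0.0557 C = 0.0557 × 10^3 mC = 55.7
  90.16 mC → 90.16
  3.893 mC → 3.893
Sum: 4.619 + 5.844 + 55.7 + 90.16 + 3.893 = 160.216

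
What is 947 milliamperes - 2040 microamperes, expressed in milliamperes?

In milliamperes:
  947 milliamperes → 947
  2040 microamperes = 2040 × 10^-3 milliamperes = 2.04
Difference: 947 - 2.04 = 944.96

944.96 milliamperes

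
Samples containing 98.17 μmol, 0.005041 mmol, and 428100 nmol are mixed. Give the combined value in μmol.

531.311 μmol

In μmol:
  98.17 μmol → 98.17
  0.005041 mmol = 0.005041e3 μmol = 5.041
  428100 nmol = 428100e-3 μmol = 428.1
Sum: 98.17 + 5.041 + 428.1 = 531.311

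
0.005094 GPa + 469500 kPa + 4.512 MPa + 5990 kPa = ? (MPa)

485.096 MPa

In MPa:
  0.005094 GPa = 0.005094 × 10^3 MPa = 5.094
  469500 kPa = 469500 × 10^-3 MPa = 469.5
  4.512 MPa → 4.512
  5990 kPa = 5990 × 10^-3 MPa = 5.99
Sum: 5.094 + 469.5 + 4.512 + 5.99 = 485.096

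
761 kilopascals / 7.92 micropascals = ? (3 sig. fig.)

96100000000

(761 × 10³) / (7.92 × 10⁻⁶) = 96.09 × 10⁹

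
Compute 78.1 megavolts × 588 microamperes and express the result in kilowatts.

45.9228 kilowatts

78.1 × 10⁶ × 588 × 10⁻⁶ = 45922.8 W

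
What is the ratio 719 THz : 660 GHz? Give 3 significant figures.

(719 × 10^12) / (660 × 10^9) = 1.089 × 10^3

1090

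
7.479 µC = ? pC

7479000 pC

micro = 1e-6, pico = 1e-12; factor is 1e6.
7.479 × 1e6 = 7479000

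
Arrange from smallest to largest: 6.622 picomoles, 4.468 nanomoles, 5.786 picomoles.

5.786 picomoles < 6.622 picomoles < 4.468 nanomoles

6.622 picomoles = 0.000000000006622 moles
4.468 nanomoles = 0.000000004468 moles
5.786 picomoles = 0.000000000005786 moles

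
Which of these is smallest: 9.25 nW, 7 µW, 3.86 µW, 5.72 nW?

5.72 nW

9.25 nW = 0.00000000925 W
7 µW = 0.000007 W
3.86 µW = 0.00000386 W
5.72 nW = 0.00000000572 W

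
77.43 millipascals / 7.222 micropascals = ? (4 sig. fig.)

10720

(77.43e-3) / (7.222e-6) = 10.721e3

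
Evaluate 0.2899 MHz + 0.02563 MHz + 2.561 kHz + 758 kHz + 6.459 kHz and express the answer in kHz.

1082.55 kHz

In kHz:
  0.2899 MHz = 0.2899 × 10^3 kHz = 289.9
  0.02563 MHz = 0.02563 × 10^3 kHz = 25.63
  2.561 kHz → 2.561
  758 kHz → 758
  6.459 kHz → 6.459
Sum: 289.9 + 25.63 + 2.561 + 758 + 6.459 = 1082.55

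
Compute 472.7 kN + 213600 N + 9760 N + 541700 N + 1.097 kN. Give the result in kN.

1238.857 kN

In kN:
  472.7 kN → 472.7
  213600 N = 213600 × 10^-3 kN = 213.6
  9760 N = 9760 × 10^-3 kN = 9.76
  541700 N = 541700 × 10^-3 kN = 541.7
  1.097 kN → 1.097
Sum: 472.7 + 213.6 + 9.76 + 541.7 + 1.097 = 1238.857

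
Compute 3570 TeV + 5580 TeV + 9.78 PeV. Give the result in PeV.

18.93 PeV

In PeV:
  3570 TeV = 3570 × 10^-3 PeV = 3.57
  5580 TeV = 5580 × 10^-3 PeV = 5.58
  9.78 PeV → 9.78
Sum: 3.57 + 5.58 + 9.78 = 18.93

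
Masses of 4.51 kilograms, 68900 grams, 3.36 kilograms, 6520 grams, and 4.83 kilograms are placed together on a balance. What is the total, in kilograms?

88.12 kilograms

In kilograms:
  4.51 kilograms → 4.51
  68900 grams = 68900 × 10⁻³ kilograms = 68.9
  3.36 kilograms → 3.36
  6520 grams = 6520 × 10⁻³ kilograms = 6.52
  4.83 kilograms → 4.83
Sum: 4.51 + 68.9 + 3.36 + 6.52 + 4.83 = 88.12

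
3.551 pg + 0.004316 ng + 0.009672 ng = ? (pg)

17.539 pg

In pg:
  3.551 pg → 3.551
  0.004316 ng = 0.004316e3 pg = 4.316
  0.009672 ng = 0.009672e3 pg = 9.672
Sum: 3.551 + 4.316 + 9.672 = 17.539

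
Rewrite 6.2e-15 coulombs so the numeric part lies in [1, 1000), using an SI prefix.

6.2 femtocoulombs

= 6.2e-15 coulombs; 1e-15 is femto.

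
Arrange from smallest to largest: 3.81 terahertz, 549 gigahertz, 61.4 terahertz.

3.81 terahertz = 3810000000000 hertz
549 gigahertz = 549000000000 hertz
61.4 terahertz = 61400000000000 hertz

549 gigahertz < 3.81 terahertz < 61.4 terahertz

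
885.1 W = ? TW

0.0000000008851 TW

(no prefix) = 10^0, tera = 10^12; factor is 10^-12.
885.1 × 10^-12 = 0.0000000008851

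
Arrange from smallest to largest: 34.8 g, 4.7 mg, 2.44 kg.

34.8 g = 34.8 g
4.7 mg = 0.0047 g
2.44 kg = 2440 g

4.7 mg < 34.8 g < 2.44 kg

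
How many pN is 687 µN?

687000000 pN

micro = 10^-6, pico = 10^-12; factor is 10^6.
687 × 10^6 = 687000000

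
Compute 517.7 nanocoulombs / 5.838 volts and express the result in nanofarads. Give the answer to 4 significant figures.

88.68 nanofarads

(517.7e-9) / (5.838) = 88.6776e-9 F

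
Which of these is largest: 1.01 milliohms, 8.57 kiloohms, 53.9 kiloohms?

53.9 kiloohms

1.01 milliohms = 0.00101 ohms
8.57 kiloohms = 8570 ohms
53.9 kiloohms = 53900 ohms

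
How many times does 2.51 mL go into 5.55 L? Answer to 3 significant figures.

(5.55) / (2.51 × 10⁻³) = 2.211 × 10³

2210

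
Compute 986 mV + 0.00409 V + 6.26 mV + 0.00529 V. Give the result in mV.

In mV:
  986 mV → 986
  0.00409 V = 0.00409 × 10³ mV = 4.09
  6.26 mV → 6.26
  0.00529 V = 0.00529 × 10³ mV = 5.29
Sum: 986 + 4.09 + 6.26 + 5.29 = 1001.64

1001.64 mV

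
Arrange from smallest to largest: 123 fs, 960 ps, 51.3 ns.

123 fs < 960 ps < 51.3 ns

123 fs = 0.000000000000123 s
960 ps = 0.00000000096 s
51.3 ns = 0.0000000513 s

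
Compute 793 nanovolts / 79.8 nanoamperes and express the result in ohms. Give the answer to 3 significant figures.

9.94 ohms

(793e-9) / (79.8e-9) = 9.9373 Ω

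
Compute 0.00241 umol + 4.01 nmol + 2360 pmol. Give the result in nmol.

In nmol:
  0.00241 umol = 0.00241 × 10^3 nmol = 2.41
  4.01 nmol → 4.01
  2360 pmol = 2360 × 10^-3 nmol = 2.36
Sum: 2.41 + 4.01 + 2.36 = 8.78

8.78 nmol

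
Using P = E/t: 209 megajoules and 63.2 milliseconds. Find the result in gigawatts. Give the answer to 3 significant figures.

3.31 gigawatts

(209 × 10^6) / (63.2 × 10^-3) = 3.307 × 10^9 W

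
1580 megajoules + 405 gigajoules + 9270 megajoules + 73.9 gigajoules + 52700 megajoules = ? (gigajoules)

542.45 gigajoules

In gigajoules:
  1580 megajoules = 1580e-3 gigajoules = 1.58
  405 gigajoules → 405
  9270 megajoules = 9270e-3 gigajoules = 9.27
  73.9 gigajoules → 73.9
  52700 megajoules = 52700e-3 gigajoules = 52.7
Sum: 1.58 + 405 + 9.27 + 73.9 + 52.7 = 542.45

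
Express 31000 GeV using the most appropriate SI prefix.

31 TeV

= 31e12 eV; 1e12 is tera.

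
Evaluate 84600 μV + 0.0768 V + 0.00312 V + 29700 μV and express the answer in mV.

194.22 mV

In mV:
  84600 μV = 84600 × 10⁻³ mV = 84.6
  0.0768 V = 0.0768 × 10³ mV = 76.8
  0.00312 V = 0.00312 × 10³ mV = 3.12
  29700 μV = 29700 × 10⁻³ mV = 29.7
Sum: 84.6 + 76.8 + 3.12 + 29.7 = 194.22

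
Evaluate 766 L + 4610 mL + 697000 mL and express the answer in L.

In L:
  766 L → 766
  4610 mL = 4610 × 10^-3 L = 4.61
  697000 mL = 697000 × 10^-3 L = 697
Sum: 766 + 4.61 + 697 = 1467.61

1467.61 L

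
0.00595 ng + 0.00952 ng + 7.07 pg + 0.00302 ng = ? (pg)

In pg:
  0.00595 ng = 0.00595e3 pg = 5.95
  0.00952 ng = 0.00952e3 pg = 9.52
  7.07 pg → 7.07
  0.00302 ng = 0.00302e3 pg = 3.02
Sum: 5.95 + 9.52 + 7.07 + 3.02 = 25.56

25.56 pg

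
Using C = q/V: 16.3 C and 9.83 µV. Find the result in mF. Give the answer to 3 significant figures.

1660000000 mF

(16.3) / (9.83e-6) = 1.6582e6 F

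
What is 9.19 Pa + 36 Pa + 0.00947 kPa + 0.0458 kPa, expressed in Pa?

100.46 Pa

In Pa:
  9.19 Pa → 9.19
  36 Pa → 36
  0.00947 kPa = 0.00947 × 10^3 Pa = 9.47
  0.0458 kPa = 0.0458 × 10^3 Pa = 45.8
Sum: 9.19 + 36 + 9.47 + 45.8 = 100.46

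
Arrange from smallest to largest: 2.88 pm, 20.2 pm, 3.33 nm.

2.88 pm < 20.2 pm < 3.33 nm

2.88 pm = 0.00000000000288 m
20.2 pm = 0.0000000000202 m
3.33 nm = 0.00000000333 m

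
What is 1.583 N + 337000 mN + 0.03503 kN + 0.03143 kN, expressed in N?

405.043 N

In N:
  1.583 N → 1.583
  337000 mN = 337000e-3 N = 337
  0.03503 kN = 0.03503e3 N = 35.03
  0.03143 kN = 0.03143e3 N = 31.43
Sum: 1.583 + 337 + 35.03 + 31.43 = 405.043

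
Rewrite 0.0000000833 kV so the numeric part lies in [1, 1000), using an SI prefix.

= 83.3 × 10⁻⁶ V; 10⁻⁶ is micro.

83.3 μV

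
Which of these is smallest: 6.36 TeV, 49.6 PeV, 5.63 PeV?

6.36 TeV = 6360000000000 eV
49.6 PeV = 49600000000000000 eV
5.63 PeV = 5630000000000000 eV

6.36 TeV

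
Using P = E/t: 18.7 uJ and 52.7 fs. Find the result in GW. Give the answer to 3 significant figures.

(18.7 × 10^-6) / (52.7 × 10^-15) = 0.35484 × 10^9 W

0.355 GW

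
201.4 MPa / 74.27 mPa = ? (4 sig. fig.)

2712000000

(201.4e6) / (74.27e-3) = 2.7117e9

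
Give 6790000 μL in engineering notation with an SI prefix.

6.79 L

= 6.79 L; mantissa already in [1, 1000).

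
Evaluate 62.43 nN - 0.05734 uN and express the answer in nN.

5.09 nN

In nN:
  62.43 nN → 62.43
  0.05734 uN = 0.05734e3 nN = 57.34
Difference: 62.43 - 57.34 = 5.09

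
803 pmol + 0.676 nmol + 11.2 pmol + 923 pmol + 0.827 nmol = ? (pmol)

3240.2 pmol

In pmol:
  803 pmol → 803
  0.676 nmol = 0.676 × 10^3 pmol = 676
  11.2 pmol → 11.2
  923 pmol → 923
  0.827 nmol = 0.827 × 10^3 pmol = 827
Sum: 803 + 676 + 11.2 + 923 + 827 = 3240.2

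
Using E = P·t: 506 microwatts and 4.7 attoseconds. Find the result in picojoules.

0.0000000023782 picojoules

506e-6 × 4.7e-18 = 2378.2e-24 J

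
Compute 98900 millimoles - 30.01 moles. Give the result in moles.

In moles:
  98900 millimoles = 98900e-3 moles = 98.9
  30.01 moles → 30.01
Difference: 98.9 - 30.01 = 68.89

68.89 moles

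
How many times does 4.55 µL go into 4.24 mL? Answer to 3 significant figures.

(4.24 × 10^-3) / (4.55 × 10^-6) = 0.9319 × 10^3

932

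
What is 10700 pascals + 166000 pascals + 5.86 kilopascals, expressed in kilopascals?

182.56 kilopascals

In kilopascals:
  10700 pascals = 10700 × 10⁻³ kilopascals = 10.7
  166000 pascals = 166000 × 10⁻³ kilopascals = 166
  5.86 kilopascals → 5.86
Sum: 10.7 + 166 + 5.86 = 182.56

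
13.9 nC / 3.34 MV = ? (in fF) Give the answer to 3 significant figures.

4.16 fF

(13.9e-9) / (3.34e6) = 4.1617e-15 F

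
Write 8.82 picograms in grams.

pico = 10⁻¹², (no prefix) = 10⁰; factor is 10⁻¹².
8.82 × 10⁻¹² = 0.00000000000882

0.00000000000882 grams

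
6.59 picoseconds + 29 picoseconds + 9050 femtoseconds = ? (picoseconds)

In picoseconds:
  6.59 picoseconds → 6.59
  29 picoseconds → 29
  9050 femtoseconds = 9050 × 10^-3 picoseconds = 9.05
Sum: 6.59 + 29 + 9.05 = 44.64

44.64 picoseconds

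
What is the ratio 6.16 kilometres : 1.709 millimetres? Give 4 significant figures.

(6.16 × 10^3) / (1.709 × 10^-3) = 3.6044 × 10^6

3604000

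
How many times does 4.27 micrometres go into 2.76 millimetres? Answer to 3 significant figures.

(2.76 × 10⁻³) / (4.27 × 10⁻⁶) = 0.6464 × 10³

646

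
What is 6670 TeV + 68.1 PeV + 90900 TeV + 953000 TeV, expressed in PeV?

In PeV:
  6670 TeV = 6670 × 10^-3 PeV = 6.67
  68.1 PeV → 68.1
  90900 TeV = 90900 × 10^-3 PeV = 90.9
  953000 TeV = 953000 × 10^-3 PeV = 953
Sum: 6.67 + 68.1 + 90.9 + 953 = 1118.67

1118.67 PeV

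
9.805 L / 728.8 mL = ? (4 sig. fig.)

(9.805) / (728.8 × 10⁻³) = 0.013454 × 10³

13.45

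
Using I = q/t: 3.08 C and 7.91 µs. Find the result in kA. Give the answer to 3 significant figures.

389 kA

(3.08) / (7.91 × 10^-6) = 0.38938 × 10^6 A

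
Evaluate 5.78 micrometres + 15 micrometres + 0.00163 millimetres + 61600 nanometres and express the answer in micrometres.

In micrometres:
  5.78 micrometres → 5.78
  15 micrometres → 15
  0.00163 millimetres = 0.00163 × 10³ micrometres = 1.63
  61600 nanometres = 61600 × 10⁻³ micrometres = 61.6
Sum: 5.78 + 15 + 1.63 + 61.6 = 84.01

84.01 micrometres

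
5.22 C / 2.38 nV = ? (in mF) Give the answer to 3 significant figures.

(5.22) / (2.38 × 10⁻⁹) = 2.1933 × 10⁹ F

2190000000000 mF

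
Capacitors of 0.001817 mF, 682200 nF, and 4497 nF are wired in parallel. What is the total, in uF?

In uF:
  0.001817 mF = 0.001817e3 uF = 1.817
  682200 nF = 682200e-3 uF = 682.2
  4497 nF = 4497e-3 uF = 4.497
Sum: 1.817 + 682.2 + 4.497 = 688.514

688.514 uF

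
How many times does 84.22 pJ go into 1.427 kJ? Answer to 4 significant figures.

16940000000000

(1.427e3) / (84.22e-12) = 0.016944e15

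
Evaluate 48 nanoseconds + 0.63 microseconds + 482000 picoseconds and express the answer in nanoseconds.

1160 nanoseconds

In nanoseconds:
  48 nanoseconds → 48
  0.63 microseconds = 0.63e3 nanoseconds = 630
  482000 picoseconds = 482000e-3 nanoseconds = 482
Sum: 48 + 630 + 482 = 1160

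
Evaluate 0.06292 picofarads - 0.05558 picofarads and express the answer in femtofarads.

7.34 femtofarads

In femtofarads:
  0.06292 picofarads = 0.06292 × 10³ femtofarads = 62.92
  0.05558 picofarads = 0.05558 × 10³ femtofarads = 55.58
Difference: 62.92 - 55.58 = 7.34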